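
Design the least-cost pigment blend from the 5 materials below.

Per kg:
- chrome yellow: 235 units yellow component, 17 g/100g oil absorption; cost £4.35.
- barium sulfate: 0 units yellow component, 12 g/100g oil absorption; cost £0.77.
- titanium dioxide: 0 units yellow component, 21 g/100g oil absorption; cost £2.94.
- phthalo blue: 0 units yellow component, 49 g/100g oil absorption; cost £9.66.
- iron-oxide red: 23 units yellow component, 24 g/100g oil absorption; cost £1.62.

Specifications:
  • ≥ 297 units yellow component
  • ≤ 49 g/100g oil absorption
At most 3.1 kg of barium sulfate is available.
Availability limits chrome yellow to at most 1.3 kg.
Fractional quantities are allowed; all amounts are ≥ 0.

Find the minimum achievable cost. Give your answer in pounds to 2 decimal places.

£5.50

Let x1 = kg of chrome yellow, x2 = kg of barium sulfate, x3 = kg of titanium dioxide, x4 = kg of phthalo blue, x5 = kg of iron-oxide red.
min 4.35x1 + 0.77x2 + 2.94x3 + 9.66x4 + 1.62x5 subject to:
  235x1 + 23x5 ≥ 297   (yellow component)
  17x1 + 12x2 + 21x3 + 49x4 + 24x5 ≤ 49   (oil absorption)
  x2 ≤ 3.1
  x1 ≤ 1.3
  x1, x2, x3, x4, x5 ≥ 0.
At the optimum only chrome yellow is positive (barium sulfate, titanium dioxide, phthalo blue, iron-oxide red = 0). The yellow component requirement is met with equality.
So chrome yellow = 1.264 kg.
Cost = 4.35·1.264 = 5.4984.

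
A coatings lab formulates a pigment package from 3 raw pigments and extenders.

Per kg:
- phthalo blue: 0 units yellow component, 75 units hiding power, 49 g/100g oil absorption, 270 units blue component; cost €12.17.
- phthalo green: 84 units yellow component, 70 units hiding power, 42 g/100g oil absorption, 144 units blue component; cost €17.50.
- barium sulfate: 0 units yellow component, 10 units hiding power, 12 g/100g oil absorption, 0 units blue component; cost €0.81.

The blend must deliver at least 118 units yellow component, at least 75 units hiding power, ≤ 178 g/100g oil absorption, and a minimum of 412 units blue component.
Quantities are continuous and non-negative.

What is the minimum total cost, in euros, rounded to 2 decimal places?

€34.04

Set it up as a linear program. Let x1 = kg of phthalo blue, x2 = kg of phthalo green, x3 = kg of barium sulfate.
Minimise 12.17x1 + 17.5x2 + 0.81x3 with:
  84x2 ≥ 118   (yellow component)
  75x1 + 70x2 + 10x3 ≥ 75   (hiding power)
  49x1 + 42x2 + 12x3 ≤ 178   (oil absorption)
  270x1 + 144x2 ≥ 412   (blue component)
  x1, x2, x3 ≥ 0.
The optimal basis is {phthalo blue, phthalo green}; barium sulfate drops out. The yellow component and blue component requirements are met with equality.
That vertex is x1 = 0.7767, x2 = 1.405.
Objective = 12.17·0.7767 + 17.5·1.405 = 34.0399.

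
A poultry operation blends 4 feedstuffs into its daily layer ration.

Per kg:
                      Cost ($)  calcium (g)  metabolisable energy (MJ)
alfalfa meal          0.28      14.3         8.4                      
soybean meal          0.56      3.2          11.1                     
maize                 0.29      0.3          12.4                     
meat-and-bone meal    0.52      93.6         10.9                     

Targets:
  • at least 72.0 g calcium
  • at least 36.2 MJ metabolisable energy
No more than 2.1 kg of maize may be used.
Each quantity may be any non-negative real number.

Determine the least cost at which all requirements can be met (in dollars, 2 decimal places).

$1.06

Let x1 = kg of alfalfa meal, x2 = kg of soybean meal, x3 = kg of maize, x4 = kg of meat-and-bone meal.
Minimise 0.28x1 + 0.56x2 + 0.29x3 + 0.52x4 subject to:
  14.3x1 + 3.2x2 + 0.3x3 + 93.6x4 ≥ 72   (calcium)
  8.4x1 + 11.1x2 + 12.4x3 + 10.9x4 ≥ 36.2   (metabolisable energy)
  x3 ≤ 2.1
  x1, x2, x3, x4 ≥ 0.
At the optimum only alfalfa meal, maize, meat-and-bone meal are positive (soybean meal = 0). There the calcium, metabolisable energy, the maize cap constraints are tight.
So alfalfa meal = 0.2745 kg, maize = 2.1 kg, meat-and-bone meal = 0.7206 kg.
Objective = 0.28·0.2745 + 0.29·2.1 + 0.52·0.7206 = 1.0606.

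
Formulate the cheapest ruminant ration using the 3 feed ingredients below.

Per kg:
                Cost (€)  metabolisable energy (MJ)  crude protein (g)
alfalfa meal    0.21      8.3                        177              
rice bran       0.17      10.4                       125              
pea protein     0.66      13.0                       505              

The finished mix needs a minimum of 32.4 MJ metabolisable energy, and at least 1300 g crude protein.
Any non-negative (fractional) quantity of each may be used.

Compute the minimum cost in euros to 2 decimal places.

€1.54

This is a linear program. Let x1 = kg of alfalfa meal, x2 = kg of rice bran, x3 = kg of pea protein.
Minimise 0.21x1 + 0.17x2 + 0.66x3 subject to:
  8.3x1 + 10.4x2 + 13x3 ≥ 32.4   (metabolisable energy)
  177x1 + 125x2 + 505x3 ≥ 1300   (crude protein)
  x1, x2, x3 ≥ 0.
At the optimum only alfalfa meal is positive (rice bran, pea protein = 0). Binding constraint: crude protein.
So alfalfa meal = 7.345 kg.
Objective = 0.21·7.345 = 1.5425.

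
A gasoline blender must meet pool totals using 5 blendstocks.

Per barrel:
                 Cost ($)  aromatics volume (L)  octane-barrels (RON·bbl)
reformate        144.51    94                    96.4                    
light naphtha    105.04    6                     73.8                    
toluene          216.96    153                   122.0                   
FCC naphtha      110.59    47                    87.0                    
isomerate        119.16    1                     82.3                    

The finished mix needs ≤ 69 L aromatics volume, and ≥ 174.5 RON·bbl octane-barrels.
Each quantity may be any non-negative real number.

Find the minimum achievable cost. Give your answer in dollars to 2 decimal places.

$230.19

Let x1 = barrels of reformate, x2 = barrels of light naphtha, x3 = barrels of toluene, x4 = barrels of FCC naphtha, x5 = barrels of isomerate.
Minimise 144.51x1 + 105.04x2 + 216.96x3 + 110.59x4 + 119.16x5 with:
  94x1 + 6x2 + 153x3 + 47x4 + 1x5 ≤ 69   (aromatics volume)
  96.4x1 + 73.8x2 + 122x3 + 87x4 + 82.3x5 ≥ 174.5   (octane-barrels)
  x1, x2, x3, x4, x5 ≥ 0.
At the optimum only light naphtha, FCC naphtha are positive (reformate, toluene, isomerate = 0). There the aromatics volume and octane-barrels constraints are tight.
Optimal quantities: light naphtha = 0.74611 barrels, FCC naphtha = 1.3728 barrels.
Hence cost = 105.04·0.74611 + 110.59·1.3728 = $230.1893.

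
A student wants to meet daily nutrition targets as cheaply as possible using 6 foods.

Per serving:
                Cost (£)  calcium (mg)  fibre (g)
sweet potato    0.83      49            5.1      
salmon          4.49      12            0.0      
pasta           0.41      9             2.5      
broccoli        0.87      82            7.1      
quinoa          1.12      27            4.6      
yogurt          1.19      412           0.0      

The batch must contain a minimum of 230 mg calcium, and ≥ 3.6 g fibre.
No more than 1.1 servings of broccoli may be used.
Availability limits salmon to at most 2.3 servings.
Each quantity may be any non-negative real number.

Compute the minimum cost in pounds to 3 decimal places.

£0.985

Let x1 = servings of sweet potato, x2 = servings of salmon, x3 = servings of pasta, x4 = servings of broccoli, x5 = servings of quinoa, x6 = servings of yogurt.
Minimize 0.83x1 + 4.49x2 + 0.41x3 + 0.87x4 + 1.12x5 + 1.19x6 s.t.:
  49x1 + 12x2 + 9x3 + 82x4 + 27x5 + 412x6 ≥ 230   (calcium)
  5.1x1 + 2.5x3 + 7.1x4 + 4.6x5 ≥ 3.6   (fibre)
  x4 ≤ 1.1
  x2 ≤ 2.3
  x1, x2, x3, x4, x5, x6 ≥ 0.
The minimum-cost mix takes nothing from sweet potato, salmon, pasta, quinoa — only broccoli, yogurt. Binding constraints: calcium and fibre.
Optimal quantities: broccoli = 0.507 servings, yogurt = 0.4573 servings.
Hence cost = 0.87·0.507 + 1.19·0.4573 = £0.98528.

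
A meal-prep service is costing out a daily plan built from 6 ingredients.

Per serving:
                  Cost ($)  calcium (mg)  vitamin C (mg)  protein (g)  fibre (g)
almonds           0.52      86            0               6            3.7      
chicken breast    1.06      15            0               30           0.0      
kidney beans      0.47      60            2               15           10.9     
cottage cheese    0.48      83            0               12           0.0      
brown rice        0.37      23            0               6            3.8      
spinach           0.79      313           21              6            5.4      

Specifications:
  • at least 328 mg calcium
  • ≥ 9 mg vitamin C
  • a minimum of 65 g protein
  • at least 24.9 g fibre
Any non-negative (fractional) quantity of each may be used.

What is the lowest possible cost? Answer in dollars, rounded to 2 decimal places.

Treat it as an LP. Let x1 = servings of almonds, x2 = servings of chicken breast, x3 = servings of kidney beans, x4 = servings of cottage cheese, x5 = servings of brown rice, x6 = servings of spinach.
Minimise 0.52x1 + 1.06x2 + 0.47x3 + 0.48x4 + 0.37x5 + 0.79x6 with:
  86x1 + 15x2 + 60x3 + 83x4 + 23x5 + 313x6 ≥ 328   (calcium)
  2x3 + 21x6 ≥ 9   (vitamin C)
  6x1 + 30x2 + 15x3 + 12x4 + 6x5 + 6x6 ≥ 65   (protein)
  3.7x1 + 10.9x3 + 3.8x5 + 5.4x6 ≥ 24.9   (fibre)
  x1, x2, x3, x4, x5, x6 ≥ 0.
The optimal basis is {kidney beans, spinach}; almonds, chicken breast, cottage cheese, brown rice drop out. Binding constraints: calcium and protein.
Optimal quantities: kidney beans = 4.239 servings, spinach = 0.2353 servings.
Hence cost = 0.47·4.239 + 0.79·0.2353 = $2.1782.

$2.18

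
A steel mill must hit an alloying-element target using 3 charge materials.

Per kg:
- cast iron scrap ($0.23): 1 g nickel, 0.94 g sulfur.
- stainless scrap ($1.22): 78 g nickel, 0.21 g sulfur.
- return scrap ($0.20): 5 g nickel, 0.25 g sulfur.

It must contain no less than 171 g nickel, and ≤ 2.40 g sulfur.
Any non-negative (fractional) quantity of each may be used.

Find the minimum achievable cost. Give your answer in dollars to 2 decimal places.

$2.67

This is a linear program. Let x1 = kg of cast iron scrap, x2 = kg of stainless scrap, x3 = kg of return scrap.
Minimize 0.23x1 + 1.22x2 + 0.2x3 with:
  1x1 + 78x2 + 5x3 ≥ 171   (nickel)
  0.94x1 + 0.21x2 + 0.25x3 ≤ 2.4   (sulfur)
  x1, x2, x3 ≥ 0.
At the optimum only stainless scrap is positive (cast iron scrap, return scrap = 0). Binding constraint: nickel.
Solving gives x2 = 2.192.
Cost = 1.22·2.192 = 2.6742.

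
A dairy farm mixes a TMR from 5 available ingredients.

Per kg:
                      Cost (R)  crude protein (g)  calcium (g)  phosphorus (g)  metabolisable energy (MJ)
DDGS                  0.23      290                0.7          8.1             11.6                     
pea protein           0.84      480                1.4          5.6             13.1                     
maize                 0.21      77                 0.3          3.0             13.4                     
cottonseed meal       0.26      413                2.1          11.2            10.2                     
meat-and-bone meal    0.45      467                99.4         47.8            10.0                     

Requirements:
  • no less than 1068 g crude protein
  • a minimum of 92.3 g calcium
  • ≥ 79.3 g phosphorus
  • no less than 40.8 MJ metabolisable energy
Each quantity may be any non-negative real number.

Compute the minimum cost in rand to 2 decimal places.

Let x1 = kg of DDGS, x2 = kg of pea protein, x3 = kg of maize, x4 = kg of cottonseed meal, x5 = kg of meat-and-bone meal.
min 0.23x1 + 0.84x2 + 0.21x3 + 0.26x4 + 0.45x5 s.t.:
  290x1 + 480x2 + 77x3 + 413x4 + 467x5 ≥ 1068   (crude protein)
  0.7x1 + 1.4x2 + 0.3x3 + 2.1x4 + 99.4x5 ≥ 92.3   (calcium)
  8.1x1 + 5.6x2 + 3x3 + 11.2x4 + 47.8x5 ≥ 79.3   (phosphorus)
  11.6x1 + 13.1x2 + 13.4x3 + 10.2x4 + 10x5 ≥ 40.8   (metabolisable energy)
  x1, x2, x3, x4, x5 ≥ 0.
At the optimum only DDGS, maize, meat-and-bone meal are positive (pea protein, cottonseed meal = 0). The crude protein, phosphorus, metabolisable energy requirements are met with equality.
That vertex is x1 = 1.167, x3 = 0.9907, x5 = 1.399.
Hence cost = 0.23·1.167 + 0.21·0.9907 + 0.45·1.399 = R1.1060.

R1.11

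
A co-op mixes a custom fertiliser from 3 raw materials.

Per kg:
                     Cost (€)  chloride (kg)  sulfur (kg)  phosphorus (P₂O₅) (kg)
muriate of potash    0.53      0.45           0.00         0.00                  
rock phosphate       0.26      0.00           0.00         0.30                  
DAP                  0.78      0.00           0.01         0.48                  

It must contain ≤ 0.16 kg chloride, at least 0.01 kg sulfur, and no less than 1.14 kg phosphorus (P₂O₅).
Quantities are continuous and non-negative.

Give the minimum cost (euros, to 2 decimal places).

€1.35

This is a linear program. Let x1 = kg of muriate of potash, x2 = kg of rock phosphate, x3 = kg of DAP.
Minimise 0.53x1 + 0.26x2 + 0.78x3 with:
  0.45x1 ≤ 0.16   (chloride)
  0.01x3 ≥ 0.01   (sulfur)
  0.3x2 + 0.48x3 ≥ 1.14   (phosphorus (P₂O₅))
  x1, x2, x3 ≥ 0.
At the optimum only rock phosphate, DAP are positive (muriate of potash = 0). The sulfur and phosphorus (P₂O₅) requirements are met with equality.
Solving gives x2 = 2.2, x3 = 1.
Objective = 0.26·2.2 + 0.78·1 = 1.3520.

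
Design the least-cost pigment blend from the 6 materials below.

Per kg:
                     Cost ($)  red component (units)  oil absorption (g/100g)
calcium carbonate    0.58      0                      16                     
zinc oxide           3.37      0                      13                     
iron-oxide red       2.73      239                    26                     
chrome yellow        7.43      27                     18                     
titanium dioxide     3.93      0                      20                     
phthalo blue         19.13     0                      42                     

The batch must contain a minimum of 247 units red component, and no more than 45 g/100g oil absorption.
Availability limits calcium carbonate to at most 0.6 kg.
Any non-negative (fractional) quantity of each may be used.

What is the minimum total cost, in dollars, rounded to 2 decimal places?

Let x1 = kg of calcium carbonate, x2 = kg of zinc oxide, x3 = kg of iron-oxide red, x4 = kg of chrome yellow, x5 = kg of titanium dioxide, x6 = kg of phthalo blue.
Minimize 0.58x1 + 3.37x2 + 2.73x3 + 7.43x4 + 3.93x5 + 19.13x6 subject to:
  239x3 + 27x4 ≥ 247   (red component)
  16x1 + 13x2 + 26x3 + 18x4 + 20x5 + 42x6 ≤ 45   (oil absorption)
  x1 ≤ 0.6
  x1, x2, x3, x4, x5, x6 ≥ 0.
The minimum-cost mix takes nothing from calcium carbonate, zinc oxide, chrome yellow, titanium dioxide, phthalo blue — only iron-oxide red. Binding constraint: red component.
Solving gives x3 = 1.033.
Objective = 2.73·1.033 = 2.8201.

$2.82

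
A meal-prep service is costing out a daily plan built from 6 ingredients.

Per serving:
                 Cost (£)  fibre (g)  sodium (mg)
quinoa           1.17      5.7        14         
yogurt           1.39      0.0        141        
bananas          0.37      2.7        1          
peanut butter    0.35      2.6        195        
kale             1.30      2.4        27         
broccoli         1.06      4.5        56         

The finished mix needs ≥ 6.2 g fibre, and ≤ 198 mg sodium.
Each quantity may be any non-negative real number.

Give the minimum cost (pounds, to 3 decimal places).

£0.843

Treat it as an LP. Let x1 = servings of quinoa, x2 = servings of yogurt, x3 = servings of bananas, x4 = servings of peanut butter, x5 = servings of kale, x6 = servings of broccoli.
Minimise 1.17x1 + 1.39x2 + 0.37x3 + 0.35x4 + 1.3x5 + 1.06x6 subject to:
  5.7x1 + 2.7x3 + 2.6x4 + 2.4x5 + 4.5x6 ≥ 6.2   (fibre)
  14x1 + 141x2 + 1x3 + 195x4 + 27x5 + 56x6 ≤ 198   (sodium)
  x1, x2, x3, x4, x5, x6 ≥ 0.
The optimal basis is {bananas, peanut butter}; quinoa, yogurt, kale, broccoli drop out. Binding constraints: fibre and sodium.
So bananas = 1.325 servings, peanut butter = 1.009 servings.
Cost = 0.37·1.325 + 0.35·1.009 = 0.84340.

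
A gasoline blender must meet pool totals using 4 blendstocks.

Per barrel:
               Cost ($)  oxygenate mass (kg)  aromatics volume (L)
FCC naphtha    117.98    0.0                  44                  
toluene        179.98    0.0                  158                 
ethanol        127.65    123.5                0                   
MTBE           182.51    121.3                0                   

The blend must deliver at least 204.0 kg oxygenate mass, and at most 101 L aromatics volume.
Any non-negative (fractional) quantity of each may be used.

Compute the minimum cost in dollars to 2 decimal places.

Let x1 = barrels of FCC naphtha, x2 = barrels of toluene, x3 = barrels of ethanol, x4 = barrels of MTBE.
Minimize 117.98x1 + 179.98x2 + 127.65x3 + 182.51x4 subject to:
  123.5x3 + 121.3x4 ≥ 204   (oxygenate mass)
  44x1 + 158x2 ≤ 101   (aromatics volume)
  x1, x2, x3, x4 ≥ 0.
The minimum-cost mix takes nothing from FCC naphtha, toluene, MTBE — only ethanol. The oxygenate mass requirement is met with equality.
That vertex is x3 = 1.651822.
Cost = 127.65·1.651822 = 210.8551.

$210.86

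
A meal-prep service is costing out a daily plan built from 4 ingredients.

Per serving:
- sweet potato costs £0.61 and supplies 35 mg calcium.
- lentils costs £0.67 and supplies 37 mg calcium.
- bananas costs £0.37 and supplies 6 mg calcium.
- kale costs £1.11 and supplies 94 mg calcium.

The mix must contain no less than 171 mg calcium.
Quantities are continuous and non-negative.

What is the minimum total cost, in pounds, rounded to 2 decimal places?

£2.02

Treat it as an LP. Let x1 = servings of sweet potato, x2 = servings of lentils, x3 = servings of bananas, x4 = servings of kale.
Minimize 0.61x1 + 0.67x2 + 0.37x3 + 1.11x4 s.t.:
  35x1 + 37x2 + 6x3 + 94x4 ≥ 171   (calcium)
  x1, x2, x3, x4 ≥ 0.
The minimum-cost mix takes nothing from sweet potato, lentils, bananas — only kale. The calcium requirement is met with equality.
Solving gives x4 = 1.819.
Total cost: 1.11·1.819 = 2.0191.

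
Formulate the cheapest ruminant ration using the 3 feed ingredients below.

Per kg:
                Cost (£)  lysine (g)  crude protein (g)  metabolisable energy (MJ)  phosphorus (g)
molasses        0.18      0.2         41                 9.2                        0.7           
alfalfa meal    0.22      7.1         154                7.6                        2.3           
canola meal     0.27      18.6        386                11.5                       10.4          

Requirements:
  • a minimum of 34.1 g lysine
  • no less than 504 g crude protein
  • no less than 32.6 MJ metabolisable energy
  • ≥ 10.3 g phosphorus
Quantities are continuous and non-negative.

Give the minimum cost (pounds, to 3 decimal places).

Let x1 = kg of molasses, x2 = kg of alfalfa meal, x3 = kg of canola meal.
Minimize 0.18x1 + 0.22x2 + 0.27x3 s.t.:
  0.2x1 + 7.1x2 + 18.6x3 ≥ 34.1   (lysine)
  41x1 + 154x2 + 386x3 ≥ 504   (crude protein)
  9.2x1 + 7.6x2 + 11.5x3 ≥ 32.6   (metabolisable energy)
  0.7x1 + 2.3x2 + 10.4x3 ≥ 10.3   (phosphorus)
  x1, x2, x3 ≥ 0.
The minimum-cost mix takes nothing from alfalfa meal — only molasses, canola meal. The lysine and metabolisable energy requirements are met with equality.
That vertex is x1 = 1.269, x3 = 1.82.
Objective = 0.18·1.269 + 0.27·1.82 = 0.71982.

£0.720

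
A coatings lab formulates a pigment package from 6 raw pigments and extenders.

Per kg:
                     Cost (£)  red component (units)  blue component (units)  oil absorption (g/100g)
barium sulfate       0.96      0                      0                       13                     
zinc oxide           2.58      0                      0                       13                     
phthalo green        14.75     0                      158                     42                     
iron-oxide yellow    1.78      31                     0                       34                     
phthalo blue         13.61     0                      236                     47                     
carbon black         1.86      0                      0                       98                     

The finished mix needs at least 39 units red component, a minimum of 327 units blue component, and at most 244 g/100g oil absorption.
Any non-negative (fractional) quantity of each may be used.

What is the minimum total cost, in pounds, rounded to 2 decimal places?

£21.10

Treat it as an LP. Let x1 = kg of barium sulfate, x2 = kg of zinc oxide, x3 = kg of phthalo green, x4 = kg of iron-oxide yellow, x5 = kg of phthalo blue, x6 = kg of carbon black.
min 0.96x1 + 2.58x2 + 14.75x3 + 1.78x4 + 13.61x5 + 1.86x6 with:
  31x4 ≥ 39   (red component)
  158x3 + 236x5 ≥ 327   (blue component)
  13x1 + 13x2 + 42x3 + 34x4 + 47x5 + 98x6 ≤ 244   (oil absorption)
  x1, x2, x3, x4, x5, x6 ≥ 0.
At the optimum only iron-oxide yellow, phthalo blue are positive (barium sulfate, zinc oxide, phthalo green, carbon black = 0). Binding constraints: red component and blue component.
So iron-oxide yellow = 1.258 kg, phthalo blue = 1.386 kg.
Cost = 1.78·1.258 + 13.61·1.386 = 21.1027.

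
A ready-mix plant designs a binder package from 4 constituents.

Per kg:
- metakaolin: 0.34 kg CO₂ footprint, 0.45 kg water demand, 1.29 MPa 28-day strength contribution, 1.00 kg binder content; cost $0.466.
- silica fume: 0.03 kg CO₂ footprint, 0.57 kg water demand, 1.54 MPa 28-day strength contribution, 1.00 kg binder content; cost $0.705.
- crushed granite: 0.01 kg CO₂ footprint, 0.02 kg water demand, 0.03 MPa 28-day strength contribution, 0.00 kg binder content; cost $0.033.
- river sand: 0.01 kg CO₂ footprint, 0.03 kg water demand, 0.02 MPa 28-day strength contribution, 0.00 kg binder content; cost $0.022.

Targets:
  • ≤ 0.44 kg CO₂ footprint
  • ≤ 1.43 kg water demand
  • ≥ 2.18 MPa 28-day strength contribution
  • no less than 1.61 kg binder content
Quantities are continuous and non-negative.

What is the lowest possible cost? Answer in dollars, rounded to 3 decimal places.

$0.841

Set it up as a linear program. Let x1 = kg of metakaolin, x2 = kg of silica fume, x3 = kg of crushed granite, x4 = kg of river sand.
Minimise 0.466x1 + 0.705x2 + 0.033x3 + 0.022x4 s.t.:
  0.34x1 + 0.03x2 + 0.01x3 + 0.01x4 ≤ 0.44   (CO₂ footprint)
  0.45x1 + 0.57x2 + 0.02x3 + 0.03x4 ≤ 1.43   (water demand)
  1.29x1 + 1.54x2 + 0.03x3 + 0.02x4 ≥ 2.18   (28-day strength contribution)
  1x1 + 1x2 ≥ 1.61   (binder content)
  x1, x2, x3, x4 ≥ 0.
The minimum-cost mix takes nothing from crushed granite, river sand — only metakaolin, silica fume. Binding constraints: CO₂ footprint and 28-day strength contribution.
Solving gives x1 = 1.263, x2 = 0.358.
Hence cost = 0.466·1.263 + 0.705·0.358 = $0.84095.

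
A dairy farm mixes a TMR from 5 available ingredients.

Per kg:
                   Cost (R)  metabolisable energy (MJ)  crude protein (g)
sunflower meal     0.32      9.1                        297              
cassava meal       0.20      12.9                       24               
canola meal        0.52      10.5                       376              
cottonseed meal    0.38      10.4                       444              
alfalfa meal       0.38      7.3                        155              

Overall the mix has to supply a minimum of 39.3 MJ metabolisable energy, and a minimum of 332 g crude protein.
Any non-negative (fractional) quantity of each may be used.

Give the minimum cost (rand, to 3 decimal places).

R0.743

This is a linear program. Let x1 = kg of sunflower meal, x2 = kg of cassava meal, x3 = kg of canola meal, x4 = kg of cottonseed meal, x5 = kg of alfalfa meal.
Minimise 0.32x1 + 0.2x2 + 0.52x3 + 0.38x4 + 0.38x5 s.t.:
  9.1x1 + 12.9x2 + 10.5x3 + 10.4x4 + 7.3x5 ≥ 39.3   (metabolisable energy)
  297x1 + 24x2 + 376x3 + 444x4 + 155x5 ≥ 332   (crude protein)
  x1, x2, x3, x4, x5 ≥ 0.
At the optimum only cassava meal, cottonseed meal are positive (sunflower meal, canola meal, alfalfa meal = 0). The metabolisable energy and crude protein requirements are met with equality.
That vertex is x2 = 2.555, x4 = 0.6096.
Cost = 0.2·2.555 + 0.38·0.6096 = 0.74265.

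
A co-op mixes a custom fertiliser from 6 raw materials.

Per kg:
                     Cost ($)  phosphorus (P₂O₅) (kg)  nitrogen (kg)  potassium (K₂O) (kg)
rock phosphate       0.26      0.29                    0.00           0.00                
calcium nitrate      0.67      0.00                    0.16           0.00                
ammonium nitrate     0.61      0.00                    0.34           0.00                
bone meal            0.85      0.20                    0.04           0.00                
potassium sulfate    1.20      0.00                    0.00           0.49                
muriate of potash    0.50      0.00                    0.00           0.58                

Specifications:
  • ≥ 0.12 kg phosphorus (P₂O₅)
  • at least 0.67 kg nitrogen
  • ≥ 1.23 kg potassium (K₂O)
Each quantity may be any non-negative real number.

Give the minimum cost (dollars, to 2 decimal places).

$2.37

Set it up as a linear program. Let x1 = kg of rock phosphate, x2 = kg of calcium nitrate, x3 = kg of ammonium nitrate, x4 = kg of bone meal, x5 = kg of potassium sulfate, x6 = kg of muriate of potash.
Minimize 0.26x1 + 0.67x2 + 0.61x3 + 0.85x4 + 1.2x5 + 0.5x6 with:
  0.29x1 + 0.2x4 ≥ 0.12   (phosphorus (P₂O₅))
  0.16x2 + 0.34x3 + 0.04x4 ≥ 0.67   (nitrogen)
  0.49x5 + 0.58x6 ≥ 1.23   (potassium (K₂O))
  x1, x2, x3, x4, x5, x6 ≥ 0.
The cheapest feasible vertex uses only rock phosphate, ammonium nitrate, muriate of potash; calcium nitrate, bone meal, potassium sulfate are not used. There the phosphorus (P₂O₅), nitrogen, potassium (K₂O) constraints are tight.
That vertex is x1 = 0.4138, x3 = 1.971, x6 = 2.121.
Hence cost = 0.26·0.4138 + 0.61·1.971 + 0.5·2.121 = $2.3704.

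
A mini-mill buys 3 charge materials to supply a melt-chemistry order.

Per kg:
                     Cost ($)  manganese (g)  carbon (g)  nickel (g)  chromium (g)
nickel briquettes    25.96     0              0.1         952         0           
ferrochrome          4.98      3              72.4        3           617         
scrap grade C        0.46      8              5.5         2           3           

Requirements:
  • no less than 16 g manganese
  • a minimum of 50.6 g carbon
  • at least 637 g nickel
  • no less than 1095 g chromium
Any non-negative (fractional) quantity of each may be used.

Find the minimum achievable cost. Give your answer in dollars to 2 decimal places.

This is a linear program. Let x1 = kg of nickel briquettes, x2 = kg of ferrochrome, x3 = kg of scrap grade C.
Minimize 25.96x1 + 4.98x2 + 0.46x3 with:
  3x2 + 8x3 ≥ 16   (manganese)
  0.1x1 + 72.4x2 + 5.5x3 ≥ 50.6   (carbon)
  952x1 + 3x2 + 2x3 ≥ 637   (nickel)
  617x2 + 3x3 ≥ 1095   (chromium)
  x1, x2, x3 ≥ 0.
All 3 inputs are positive at the optimum. The manganese, nickel, chromium requirements are met with equality.
That vertex is x1 = 0.6607, x2 = 1.768, x3 = 1.337.
Cost = 25.96·0.6607 + 4.98·1.768 + 0.46·1.337 = 26.5714.

$26.57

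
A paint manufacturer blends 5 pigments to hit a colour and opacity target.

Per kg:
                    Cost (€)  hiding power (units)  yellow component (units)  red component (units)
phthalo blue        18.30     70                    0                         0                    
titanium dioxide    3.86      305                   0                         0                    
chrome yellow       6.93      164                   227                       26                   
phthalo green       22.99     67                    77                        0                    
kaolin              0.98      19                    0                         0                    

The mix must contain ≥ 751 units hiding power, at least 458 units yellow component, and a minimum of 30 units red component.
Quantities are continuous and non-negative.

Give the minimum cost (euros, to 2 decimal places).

Set it up as a linear program. Let x1 = kg of phthalo blue, x2 = kg of titanium dioxide, x3 = kg of chrome yellow, x4 = kg of phthalo green, x5 = kg of kaolin.
Minimise 18.3x1 + 3.86x2 + 6.93x3 + 22.99x4 + 0.98x5 subject to:
  70x1 + 305x2 + 164x3 + 67x4 + 19x5 ≥ 751   (hiding power)
  227x3 + 77x4 ≥ 458   (yellow component)
  26x3 ≥ 30   (red component)
  x1, x2, x3, x4, x5 ≥ 0.
The cheapest feasible vertex uses only titanium dioxide, chrome yellow; phthalo blue, phthalo green, kaolin are not used. There the hiding power and yellow component constraints are tight.
Solving gives x2 = 1.377, x3 = 2.018.
Objective = 3.86·1.377 + 6.93·2.018 = 19.3000.

€19.30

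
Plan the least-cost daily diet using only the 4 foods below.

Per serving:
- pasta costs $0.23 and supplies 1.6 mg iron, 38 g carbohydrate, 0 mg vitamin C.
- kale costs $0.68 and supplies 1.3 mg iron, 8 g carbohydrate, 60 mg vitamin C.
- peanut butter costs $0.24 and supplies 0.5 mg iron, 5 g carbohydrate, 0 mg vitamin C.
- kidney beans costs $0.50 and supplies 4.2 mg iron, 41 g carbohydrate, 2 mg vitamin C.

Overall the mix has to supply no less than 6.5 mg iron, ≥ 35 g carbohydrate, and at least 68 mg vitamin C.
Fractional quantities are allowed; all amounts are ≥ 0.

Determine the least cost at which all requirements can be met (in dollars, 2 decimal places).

$1.35

Let x1 = servings of pasta, x2 = servings of kale, x3 = servings of peanut butter, x4 = servings of kidney beans.
Minimise 0.23x1 + 0.68x2 + 0.24x3 + 0.5x4 s.t.:
  1.6x1 + 1.3x2 + 0.5x3 + 4.2x4 ≥ 6.5   (iron)
  38x1 + 8x2 + 5x3 + 41x4 ≥ 35   (carbohydrate)
  60x2 + 2x4 ≥ 68   (vitamin C)
  x1, x2, x3, x4 ≥ 0.
The cheapest feasible vertex uses only kale, kidney beans; pasta, peanut butter are not used. There the iron and vitamin C constraints are tight.
So kale = 1.093 servings, kidney beans = 1.209 servings.
Hence cost = 0.68·1.093 + 0.5·1.209 = $1.3477.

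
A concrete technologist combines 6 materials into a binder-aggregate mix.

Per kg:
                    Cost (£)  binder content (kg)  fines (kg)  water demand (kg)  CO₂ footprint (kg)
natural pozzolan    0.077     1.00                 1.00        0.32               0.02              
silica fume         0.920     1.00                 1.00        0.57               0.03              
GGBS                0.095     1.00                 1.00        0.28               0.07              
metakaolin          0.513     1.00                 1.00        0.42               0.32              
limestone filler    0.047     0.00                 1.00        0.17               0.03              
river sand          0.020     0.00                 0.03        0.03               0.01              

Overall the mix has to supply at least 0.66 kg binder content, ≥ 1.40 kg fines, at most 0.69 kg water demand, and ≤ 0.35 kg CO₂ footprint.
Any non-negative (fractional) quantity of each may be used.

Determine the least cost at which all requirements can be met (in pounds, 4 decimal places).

£0.0856

Let x1 = kg of natural pozzolan, x2 = kg of silica fume, x3 = kg of GGBS, x4 = kg of metakaolin, x5 = kg of limestone filler, x6 = kg of river sand.
Minimise 0.077x1 + 0.92x2 + 0.095x3 + 0.513x4 + 0.047x5 + 0.02x6 subject to:
  1x1 + 1x2 + 1x3 + 1x4 ≥ 0.66   (binder content)
  1x1 + 1x2 + 1x3 + 1x4 + 1x5 + 0.03x6 ≥ 1.4   (fines)
  0.32x1 + 0.57x2 + 0.28x3 + 0.42x4 + 0.17x5 + 0.03x6 ≤ 0.69   (water demand)
  0.02x1 + 0.03x2 + 0.07x3 + 0.32x4 + 0.03x5 + 0.01x6 ≤ 0.35   (CO₂ footprint)
  x1, x2, x3, x4, x5, x6 ≥ 0.
At the optimum only natural pozzolan, limestone filler are positive (silica fume, GGBS, metakaolin, river sand = 0). Binding constraints: binder content and fines.
So natural pozzolan = 0.66 kg, limestone filler = 0.74 kg.
Total cost: 0.077·0.66 + 0.047·0.74 = 0.085600.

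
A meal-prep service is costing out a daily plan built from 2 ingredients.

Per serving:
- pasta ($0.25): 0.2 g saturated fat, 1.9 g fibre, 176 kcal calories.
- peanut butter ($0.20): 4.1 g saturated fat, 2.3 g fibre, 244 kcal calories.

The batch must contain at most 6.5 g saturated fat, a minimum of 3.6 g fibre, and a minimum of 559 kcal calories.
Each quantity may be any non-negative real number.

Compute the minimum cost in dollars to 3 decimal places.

$0.569

Set it up as a linear program. Let x1 = servings of pasta, x2 = servings of peanut butter.
Minimise 0.25x1 + 0.2x2 with:
  0.2x1 + 4.1x2 ≤ 6.5   (saturated fat)
  1.9x1 + 2.3x2 ≥ 3.6   (fibre)
  176x1 + 244x2 ≥ 559   (calories)
  x1, x2 ≥ 0.
Both inputs are positive at the optimum. The saturated fat and calories requirements are met with equality.
So pasta = 1.049 servings, peanut butter = 1.534 servings.
Cost = 0.25·1.049 + 0.2·1.534 = 0.56905.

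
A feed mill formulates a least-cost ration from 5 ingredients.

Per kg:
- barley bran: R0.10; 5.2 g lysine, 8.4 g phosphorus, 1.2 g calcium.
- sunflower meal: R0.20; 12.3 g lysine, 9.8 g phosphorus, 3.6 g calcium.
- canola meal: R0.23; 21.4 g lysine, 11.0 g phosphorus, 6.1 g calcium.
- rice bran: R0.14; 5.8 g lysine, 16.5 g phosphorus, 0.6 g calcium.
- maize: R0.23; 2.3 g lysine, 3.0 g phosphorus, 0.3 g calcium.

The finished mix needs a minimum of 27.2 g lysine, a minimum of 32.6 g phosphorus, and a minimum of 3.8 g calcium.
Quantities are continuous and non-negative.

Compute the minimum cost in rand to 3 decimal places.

Set it up as a linear program. Let x1 = kg of barley bran, x2 = kg of sunflower meal, x3 = kg of canola meal, x4 = kg of rice bran, x5 = kg of maize.
Minimise 0.1x1 + 0.2x2 + 0.23x3 + 0.14x4 + 0.23x5 s.t.:
  5.2x1 + 12.3x2 + 21.4x3 + 5.8x4 + 2.3x5 ≥ 27.2   (lysine)
  8.4x1 + 9.8x2 + 11x3 + 16.5x4 + 3x5 ≥ 32.6   (phosphorus)
  1.2x1 + 3.6x2 + 6.1x3 + 0.6x4 + 0.3x5 ≥ 3.8   (calcium)
  x1, x2, x3, x4, x5 ≥ 0.
The optimal basis is {canola meal, rice bran}; barley bran, sunflower meal, maize drop out. The lysine and phosphorus requirements are met with equality.
Optimal quantities: canola meal = 0.8978 kg, rice bran = 1.377 kg.
Total cost: 0.23·0.8978 + 0.14·1.377 = 0.39927.

R0.399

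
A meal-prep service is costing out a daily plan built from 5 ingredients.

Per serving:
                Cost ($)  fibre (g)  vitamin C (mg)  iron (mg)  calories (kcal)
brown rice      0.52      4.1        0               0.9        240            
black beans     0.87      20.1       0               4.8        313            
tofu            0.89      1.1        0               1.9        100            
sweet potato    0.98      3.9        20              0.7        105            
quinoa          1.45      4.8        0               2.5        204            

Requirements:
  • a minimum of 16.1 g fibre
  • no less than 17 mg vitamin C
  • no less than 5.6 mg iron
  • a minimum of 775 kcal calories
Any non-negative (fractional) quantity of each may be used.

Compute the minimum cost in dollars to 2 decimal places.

Treat it as an LP. Let x1 = servings of brown rice, x2 = servings of black beans, x3 = servings of tofu, x4 = servings of sweet potato, x5 = servings of quinoa.
Minimize 0.52x1 + 0.87x2 + 0.89x3 + 0.98x4 + 1.45x5 with:
  4.1x1 + 20.1x2 + 1.1x3 + 3.9x4 + 4.8x5 ≥ 16.1   (fibre)
  20x4 ≥ 17   (vitamin C)
  0.9x1 + 4.8x2 + 1.9x3 + 0.7x4 + 2.5x5 ≥ 5.6   (iron)
  240x1 + 313x2 + 100x3 + 105x4 + 204x5 ≥ 775   (calories)
  x1, x2, x3, x4, x5 ≥ 0.
The cheapest feasible vertex uses only brown rice, black beans, sweet potato; tofu, quinoa are not used. There the vitamin C, iron, calories constraints are tight.
That vertex is x1 = 1.982, x2 = 0.6711, x4 = 0.85.
Objective = 0.52·1.982 + 0.87·0.6711 + 0.98·0.85 = 2.4475.

$2.45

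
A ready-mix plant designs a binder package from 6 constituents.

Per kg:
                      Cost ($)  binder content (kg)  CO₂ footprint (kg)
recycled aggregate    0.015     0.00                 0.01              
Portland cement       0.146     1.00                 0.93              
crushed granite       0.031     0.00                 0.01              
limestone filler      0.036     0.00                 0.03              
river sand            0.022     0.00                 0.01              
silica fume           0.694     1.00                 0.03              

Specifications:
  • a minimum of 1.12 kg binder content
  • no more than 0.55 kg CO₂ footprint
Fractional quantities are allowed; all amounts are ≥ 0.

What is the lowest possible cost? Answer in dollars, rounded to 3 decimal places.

$0.463

Treat it as an LP. Let x1 = kg of recycled aggregate, x2 = kg of Portland cement, x3 = kg of crushed granite, x4 = kg of limestone filler, x5 = kg of river sand, x6 = kg of silica fume.
Minimize 0.015x1 + 0.146x2 + 0.031x3 + 0.036x4 + 0.022x5 + 0.694x6 with:
  1x2 + 1x6 ≥ 1.12   (binder content)
  0.01x1 + 0.93x2 + 0.01x3 + 0.03x4 + 0.01x5 + 0.03x6 ≤ 0.55   (CO₂ footprint)
  x1, x2, x3, x4, x5, x6 ≥ 0.
The optimal basis is {Portland cement, silica fume}; recycled aggregate, crushed granite, limestone filler, river sand drop out. The binder content and CO₂ footprint requirements are met with equality.
That vertex is x2 = 0.5738, x6 = 0.5462.
Hence cost = 0.146·0.5738 + 0.694·0.5462 = $0.46284.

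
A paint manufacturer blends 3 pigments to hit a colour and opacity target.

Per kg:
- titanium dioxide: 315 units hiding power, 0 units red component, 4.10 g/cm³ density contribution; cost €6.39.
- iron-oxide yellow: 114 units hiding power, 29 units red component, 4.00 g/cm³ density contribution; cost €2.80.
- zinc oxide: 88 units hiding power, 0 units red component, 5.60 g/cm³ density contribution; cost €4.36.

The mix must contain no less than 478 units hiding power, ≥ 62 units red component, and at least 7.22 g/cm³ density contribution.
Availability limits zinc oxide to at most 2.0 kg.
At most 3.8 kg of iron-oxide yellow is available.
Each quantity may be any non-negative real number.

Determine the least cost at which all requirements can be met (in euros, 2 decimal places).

Let x1 = kg of titanium dioxide, x2 = kg of iron-oxide yellow, x3 = kg of zinc oxide.
Minimise 6.39x1 + 2.8x2 + 4.36x3 with:
  315x1 + 114x2 + 88x3 ≥ 478   (hiding power)
  29x2 ≥ 62   (red component)
  4.1x1 + 4x2 + 5.6x3 ≥ 7.22   (density contribution)
  x3 ≤ 2
  x2 ≤ 3.8
  x1, x2, x3 ≥ 0.
At the optimum only titanium dioxide, iron-oxide yellow are positive (zinc oxide = 0). There the hiding power and red component constraints are tight.
That vertex is x1 = 0.7437, x2 = 2.138.
Total cost: 6.39·0.7437 + 2.8·2.138 = 10.7386.

€10.74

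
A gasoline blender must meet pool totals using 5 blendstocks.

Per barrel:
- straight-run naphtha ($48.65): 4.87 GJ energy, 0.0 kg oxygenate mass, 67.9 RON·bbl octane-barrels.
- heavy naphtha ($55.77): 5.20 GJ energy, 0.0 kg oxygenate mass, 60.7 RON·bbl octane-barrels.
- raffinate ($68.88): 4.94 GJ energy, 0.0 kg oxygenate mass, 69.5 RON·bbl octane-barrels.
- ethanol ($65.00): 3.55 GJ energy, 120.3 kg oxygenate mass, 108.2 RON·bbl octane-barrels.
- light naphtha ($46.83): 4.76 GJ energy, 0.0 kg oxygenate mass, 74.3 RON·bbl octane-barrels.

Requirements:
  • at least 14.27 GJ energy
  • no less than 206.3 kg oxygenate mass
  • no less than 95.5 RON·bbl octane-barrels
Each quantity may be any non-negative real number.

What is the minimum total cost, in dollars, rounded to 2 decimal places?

$191.97

This is a linear program. Let x1 = barrels of straight-run naphtha, x2 = barrels of heavy naphtha, x3 = barrels of raffinate, x4 = barrels of ethanol, x5 = barrels of light naphtha.
min 48.65x1 + 55.77x2 + 68.88x3 + 65x4 + 46.83x5 subject to:
  4.87x1 + 5.2x2 + 4.94x3 + 3.55x4 + 4.76x5 ≥ 14.27   (energy)
  120.3x4 ≥ 206.3   (oxygenate mass)
  67.9x1 + 60.7x2 + 69.5x3 + 108.2x4 + 74.3x5 ≥ 95.5   (octane-barrels)
  x1, x2, x3, x4, x5 ≥ 0.
At the optimum only ethanol, light naphtha are positive (straight-run naphtha, heavy naphtha, raffinate = 0). Binding constraints: energy and oxygenate mass.
Solving gives x4 = 1.71488, x5 = 1.71894.
Cost = 65·1.71488 + 46.83·1.71894 = 191.9652.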